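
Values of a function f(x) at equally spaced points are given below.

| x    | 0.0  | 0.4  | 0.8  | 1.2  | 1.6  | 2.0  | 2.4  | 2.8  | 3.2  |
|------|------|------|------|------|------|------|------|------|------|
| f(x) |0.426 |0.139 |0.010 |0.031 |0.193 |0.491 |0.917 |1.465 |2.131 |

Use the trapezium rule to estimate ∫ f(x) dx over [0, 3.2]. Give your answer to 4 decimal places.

h = 0.4, n = 8.
(h/2)·[y₀ + 2y₁ + 2y₂ + 2y₃ + 2y₄ + 2y₅ + 2y₆ + 2y₇ + y₈] = 0.2·(9.049) = 1.8098.

1.8098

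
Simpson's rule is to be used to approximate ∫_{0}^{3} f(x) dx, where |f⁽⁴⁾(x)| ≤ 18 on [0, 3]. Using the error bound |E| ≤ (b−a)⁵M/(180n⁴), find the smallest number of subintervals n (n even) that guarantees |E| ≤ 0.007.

8

Need 4374/(180n⁴) ≤ 0.007.
n⁴ ≥ 4374/(180·0.007) = 3471.43 ⇒ n ≥ 7.6759, so the smallest even n is 8. (n must be even for Simpson's rule.)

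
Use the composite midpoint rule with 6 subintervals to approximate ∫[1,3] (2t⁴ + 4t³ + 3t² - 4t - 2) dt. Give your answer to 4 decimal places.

h = (3 − 1)/6 = 0.333333.
Midpoints m₁,…,m₆ = 1.166667, 1.5, 1.833333, 2.166667, 2.5, 2.833333.
f(m₁)=7.473765, f(m₂)=22.375, f(m₃)=47.992284, f(m₄)=88.177469, f(m₅)=147.375, f(m₆)=230.621914.
h·[f(m₁) + f(m₂) + f(m₃) + f(m₄) + f(m₅) + f(m₆)] = 0.333333·(544.015432) = 181.3385.

181.3385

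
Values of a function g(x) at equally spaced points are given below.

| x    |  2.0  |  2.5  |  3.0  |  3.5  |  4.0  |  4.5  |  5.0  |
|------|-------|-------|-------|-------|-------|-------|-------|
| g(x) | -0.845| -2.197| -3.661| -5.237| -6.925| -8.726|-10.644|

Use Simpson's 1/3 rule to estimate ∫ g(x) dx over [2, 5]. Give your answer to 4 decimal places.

-16.2168

h = 0.5, n = 6.
(h/3)·[y₀ + 4y₁ + 2y₂ + 4y₃ + 2y₄ + 4y₅ + y₆] = 0.166667·(-97.301) = -16.2168.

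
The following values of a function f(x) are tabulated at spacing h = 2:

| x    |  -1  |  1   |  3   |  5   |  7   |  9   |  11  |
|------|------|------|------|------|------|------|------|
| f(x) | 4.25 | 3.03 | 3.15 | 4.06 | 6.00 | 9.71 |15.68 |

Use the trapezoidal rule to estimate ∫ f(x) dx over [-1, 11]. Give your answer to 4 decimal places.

71.8300

h = 2, n = 6.
(h/2)·[y₀ + 2y₁ + 2y₂ + 2y₃ + 2y₄ + 2y₅ + y₆] = 1·(71.83) = 71.8300.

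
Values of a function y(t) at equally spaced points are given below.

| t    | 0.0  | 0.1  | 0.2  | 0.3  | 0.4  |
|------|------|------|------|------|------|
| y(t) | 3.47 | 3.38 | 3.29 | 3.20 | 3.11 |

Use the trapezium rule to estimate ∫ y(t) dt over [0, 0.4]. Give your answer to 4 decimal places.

1.3160

h = 0.1, n = 4.
(h/2)·[y₀ + 2y₁ + 2y₂ + 2y₃ + y₄] = 0.05·(26.32) = 1.3160.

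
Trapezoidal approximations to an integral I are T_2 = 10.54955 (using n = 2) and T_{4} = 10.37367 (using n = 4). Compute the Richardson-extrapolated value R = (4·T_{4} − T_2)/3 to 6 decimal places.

R = (4·T_{4} − T_2) / 3 = (4·10.37367 − 10.54955)/3 = (30.94513)/3 = 10.315043.

10.315043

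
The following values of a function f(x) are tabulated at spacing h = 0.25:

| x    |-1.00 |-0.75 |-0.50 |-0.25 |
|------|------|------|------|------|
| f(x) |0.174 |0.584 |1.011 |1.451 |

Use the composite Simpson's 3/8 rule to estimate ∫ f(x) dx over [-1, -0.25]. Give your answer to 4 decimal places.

0.6009

h = 0.25, n = 3.
(3h/8)·[y₀ + 3y₁ + 3y₂ + y₃] = 0.09375·(6.410) = 0.6009.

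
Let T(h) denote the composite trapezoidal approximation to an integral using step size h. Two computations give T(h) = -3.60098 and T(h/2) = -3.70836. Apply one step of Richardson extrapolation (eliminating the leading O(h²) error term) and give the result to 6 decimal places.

R = (4·T(h/2) − T(h)) / 3 = (4·(-3.70836) − (-3.60098))/3 = (-11.23246)/3 = -3.744153.

-3.744153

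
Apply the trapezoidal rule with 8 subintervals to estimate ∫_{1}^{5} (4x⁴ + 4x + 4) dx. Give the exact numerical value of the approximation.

h = (5 − 1)/8 = 0.5.
Nodes x₀,…,x₈ = 1, 1.5, 2, 2.5, 3, 3.5, 4, 4.5, 5.
f(x) = 4x⁴ + 4x + 4: f₀=12, f₁=30.25, f₂=76, f₃=170.25, f₄=340, f₅=618.25, f₆=1044, f₇=1662.25, f₈=2524.
(h/2)·[f₀ + 2f₁ + 2f₂ + 2f₃ + 2f₄ + 2f₅ + 2f₆ + 2f₇ + f₈] = 0.25·(10418) = 2604.5.

2604.5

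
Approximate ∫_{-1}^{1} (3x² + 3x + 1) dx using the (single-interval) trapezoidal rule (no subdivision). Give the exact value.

T = (b−a)/2 · [f(-1) + f(1)] = 1·[1 + 7] = 8.

8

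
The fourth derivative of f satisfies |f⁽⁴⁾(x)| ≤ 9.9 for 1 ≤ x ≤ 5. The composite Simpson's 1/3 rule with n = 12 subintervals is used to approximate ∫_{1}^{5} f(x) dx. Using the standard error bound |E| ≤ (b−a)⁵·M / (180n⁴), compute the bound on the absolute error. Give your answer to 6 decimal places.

0.002716

|E| ≤ (4)⁵·9.9 / (180·12⁴) = 10137.6/3732480 = 0.002716.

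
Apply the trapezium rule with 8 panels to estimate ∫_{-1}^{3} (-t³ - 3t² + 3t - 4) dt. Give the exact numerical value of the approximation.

h = (3 − (-1))/8 = 0.5.
Nodes t₀,…,t₈ = -1, -0.5, 0, 0.5, 1, 1.5, 2, 2.5, 3.
f(t) = -t³ - 3t² + 3t - 4: f₀=-9, f₁=-6.125, f₂=-4, f₃=-3.375, f₄=-5, f₅=-9.625, f₆=-18, f₇=-30.875, f₈=-49.
(h/2)·[f₀ + 2f₁ + 2f₂ + 2f₃ + 2f₄ + 2f₅ + 2f₆ + 2f₇ + f₈] = 0.25·(-212) = -53.

-53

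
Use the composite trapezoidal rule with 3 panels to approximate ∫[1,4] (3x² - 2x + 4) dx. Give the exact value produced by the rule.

h = (4 − 1)/3 = 1.
Nodes x₀,…,x₃ = 1, 2, 3, 4.
f(x) = 3x² - 2x + 4: f₀=5, f₁=12, f₂=25, f₃=44.
(h/2)·[f₀ + 2f₁ + 2f₂ + f₃] = 0.5·(123) = 61.5.

61.5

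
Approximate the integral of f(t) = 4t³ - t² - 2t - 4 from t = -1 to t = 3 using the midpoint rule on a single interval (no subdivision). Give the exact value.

M = (b−a)·f(1) = 4·(-3) = -12.

-12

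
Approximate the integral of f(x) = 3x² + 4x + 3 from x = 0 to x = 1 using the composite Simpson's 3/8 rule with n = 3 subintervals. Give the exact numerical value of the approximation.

6

h = (1 − 0)/3 = 0.333333.
Nodes x₀,…,x₃ = 0, 0.333333, 0.666667, 1.
f(x) = 3x² + 4x + 3: f₀=3, f₁=4.666667, f₂=7, f₃=10.
(3h/8)·[f₀ + 3f₁ + 3f₂ + f₃] = 0.125·(48) = 6.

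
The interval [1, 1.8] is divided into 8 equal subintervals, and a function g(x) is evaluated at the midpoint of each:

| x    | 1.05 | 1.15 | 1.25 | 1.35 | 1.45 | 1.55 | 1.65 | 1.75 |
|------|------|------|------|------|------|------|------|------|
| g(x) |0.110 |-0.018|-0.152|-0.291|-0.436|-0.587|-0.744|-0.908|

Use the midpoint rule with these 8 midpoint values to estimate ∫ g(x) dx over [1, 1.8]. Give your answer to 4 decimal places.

-0.3026

h = 0.1, n = 8.
h·[y(m₁) + y(m₂) + y(m₃) + y(m₄) + y(m₅) + y(m₆) + y(m₇) + y(m₈)] = 0.1·(-3.026) = -0.3026.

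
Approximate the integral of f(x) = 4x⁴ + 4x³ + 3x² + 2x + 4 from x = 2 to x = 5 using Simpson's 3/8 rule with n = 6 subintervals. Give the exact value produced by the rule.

h = (5 − 2)/6 = 0.5.
Nodes x₀,…,x₆ = 2, 2.5, 3, 3.5, 4, 4.5, 5.
f(x) = 4x⁴ + 4x³ + 3x² + 2x + 4: f₀=116, f₁=246.5, f₂=469, f₃=819.5, f₄=1340, f₅=2078.5, f₆=3089.
(3h/8)·[f₀ + 3f₁ + 3f₂ + 2f₃ + 3f₄ + 3f₅ + f₆] = 0.1875·(17246) = 3233.625.

3233.625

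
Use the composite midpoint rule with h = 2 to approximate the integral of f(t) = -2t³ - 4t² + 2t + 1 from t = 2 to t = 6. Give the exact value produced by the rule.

-844

h = (6 − 2)/2 = 2.
Midpoints m₁,…,m₂ = 3, 5.
f(m₁)=-83, f(m₂)=-339.
h·[f(m₁) + f(m₂)] = 2·(-422) = -844.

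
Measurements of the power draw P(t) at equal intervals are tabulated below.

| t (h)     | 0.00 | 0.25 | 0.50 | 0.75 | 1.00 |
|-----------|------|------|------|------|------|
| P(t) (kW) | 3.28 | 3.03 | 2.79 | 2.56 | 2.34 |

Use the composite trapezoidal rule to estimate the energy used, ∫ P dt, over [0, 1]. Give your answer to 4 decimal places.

h = 0.25, n = 4.
(h/2)·[y₀ + 2y₁ + 2y₂ + 2y₃ + y₄] = 0.125·(22.38) = 2.7975.

2.7975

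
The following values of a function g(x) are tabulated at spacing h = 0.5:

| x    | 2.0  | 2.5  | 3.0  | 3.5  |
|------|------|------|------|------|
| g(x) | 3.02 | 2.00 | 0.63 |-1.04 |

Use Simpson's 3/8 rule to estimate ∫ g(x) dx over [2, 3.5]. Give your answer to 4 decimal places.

1.8506

h = 0.5, n = 3.
(3h/8)·[y₀ + 3y₁ + 3y₂ + y₃] = 0.1875·(9.87) = 1.8506.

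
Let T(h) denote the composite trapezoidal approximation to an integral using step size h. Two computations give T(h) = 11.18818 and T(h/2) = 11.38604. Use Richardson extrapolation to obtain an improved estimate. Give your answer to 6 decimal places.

R = (4·T(h/2) − T(h)) / 3 = (4·11.38604 − 11.18818)/3 = (34.35598)/3 = 11.451993.

11.451993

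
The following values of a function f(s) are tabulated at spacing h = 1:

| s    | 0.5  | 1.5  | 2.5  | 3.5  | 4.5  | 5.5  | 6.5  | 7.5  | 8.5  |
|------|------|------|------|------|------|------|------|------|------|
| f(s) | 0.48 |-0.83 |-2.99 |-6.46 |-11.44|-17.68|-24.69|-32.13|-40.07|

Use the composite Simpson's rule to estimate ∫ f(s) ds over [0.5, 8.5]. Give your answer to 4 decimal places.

-115.4100

h = 1, n = 8.
(h/3)·[y₀ + 4y₁ + 2y₂ + 4y₃ + 2y₄ + 4y₅ + 2y₆ + 4y₇ + y₈] = 0.333333·(-346.23) = -115.4100.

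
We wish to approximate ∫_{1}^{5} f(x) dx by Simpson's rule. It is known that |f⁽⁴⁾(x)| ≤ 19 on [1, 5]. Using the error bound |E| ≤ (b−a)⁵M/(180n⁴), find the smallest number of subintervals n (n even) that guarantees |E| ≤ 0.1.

6

Need 19456/(180n⁴) ≤ 0.1.
n⁴ ≥ 19456/(180·0.1) = 1080.89 ⇒ n ≥ 5.7338, so the smallest even n is 6. (n must be even for Simpson's rule.)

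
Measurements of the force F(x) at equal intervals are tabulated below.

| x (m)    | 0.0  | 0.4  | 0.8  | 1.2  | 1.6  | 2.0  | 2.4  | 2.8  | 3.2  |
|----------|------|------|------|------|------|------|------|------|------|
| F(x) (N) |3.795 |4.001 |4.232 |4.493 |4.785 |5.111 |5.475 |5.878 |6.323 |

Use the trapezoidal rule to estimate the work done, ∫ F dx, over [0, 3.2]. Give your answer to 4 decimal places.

h = 0.4, n = 8.
(h/2)·[y₀ + 2y₁ + 2y₂ + 2y₃ + 2y₄ + 2y₅ + 2y₆ + 2y₇ + y₈] = 0.2·(78.068) = 15.6136.

15.6136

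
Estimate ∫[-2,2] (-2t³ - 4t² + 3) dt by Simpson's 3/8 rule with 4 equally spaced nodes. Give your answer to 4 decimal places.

h = (2 − (-2))/3 = 1.333333.
Nodes t₀,…,t₃ = -2, -0.666667, 0.666667, 2.
f(t) = -2t³ - 4t² + 3: f₀=3, f₁=1.814815, f₂=0.629630, f₃=-29.
(3h/8)·[f₀ + 3f₁ + 3f₂ + f₃] = 0.5·(-18.666667) = -9.3333.

-9.3333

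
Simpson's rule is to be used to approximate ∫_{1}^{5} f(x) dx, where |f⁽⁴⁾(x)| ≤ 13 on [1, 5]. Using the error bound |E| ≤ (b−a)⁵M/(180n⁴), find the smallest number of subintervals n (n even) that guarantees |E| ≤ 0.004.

Need 13312/(180n⁴) ≤ 0.004.
n⁴ ≥ 13312/(180·0.004) = 18488.9 ⇒ n ≥ 11.6608, so the smallest even n is 12. (n must be even for Simpson's rule.)

12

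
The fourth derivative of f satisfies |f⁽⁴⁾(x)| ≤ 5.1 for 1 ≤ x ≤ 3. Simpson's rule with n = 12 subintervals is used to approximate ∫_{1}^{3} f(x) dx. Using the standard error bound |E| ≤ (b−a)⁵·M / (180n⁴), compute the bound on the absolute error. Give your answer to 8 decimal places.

0.00004372

|E| ≤ (2)⁵·5.1 / (180·12⁴) = 163.2/3732480 = 0.00004372.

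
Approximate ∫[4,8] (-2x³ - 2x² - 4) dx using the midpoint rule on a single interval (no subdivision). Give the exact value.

-2032

M = (b−a)·f(6) = 4·(-508) = -2032.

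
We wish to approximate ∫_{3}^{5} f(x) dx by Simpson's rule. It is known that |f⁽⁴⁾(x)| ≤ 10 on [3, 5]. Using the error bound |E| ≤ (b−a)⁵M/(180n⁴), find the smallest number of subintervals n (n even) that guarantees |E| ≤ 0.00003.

Need 320/(180n⁴) ≤ 0.00003.
n⁴ ≥ 320/(180·0.00003) = 59259.3 ⇒ n ≥ 15.6023, so the smallest even n is 16. (n must be even for Simpson's rule.)

16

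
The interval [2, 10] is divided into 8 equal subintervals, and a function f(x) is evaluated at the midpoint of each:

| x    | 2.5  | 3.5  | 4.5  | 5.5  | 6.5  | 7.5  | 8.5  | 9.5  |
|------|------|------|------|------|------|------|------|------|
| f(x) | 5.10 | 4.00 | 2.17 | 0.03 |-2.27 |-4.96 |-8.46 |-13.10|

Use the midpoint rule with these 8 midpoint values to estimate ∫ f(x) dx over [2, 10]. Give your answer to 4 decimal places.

h = 1, n = 8.
h·[y(m₁) + y(m₂) + y(m₃) + y(m₄) + y(m₅) + y(m₆) + y(m₇) + y(m₈)] = 1·(-17.49) = -17.4900.

-17.4900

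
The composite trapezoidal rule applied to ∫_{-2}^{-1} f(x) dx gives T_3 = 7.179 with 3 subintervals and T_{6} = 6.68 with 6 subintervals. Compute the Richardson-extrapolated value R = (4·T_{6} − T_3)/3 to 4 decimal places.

R = (4·T_{6} − T_3) / 3 = (4·6.68 − 7.179)/3 = (19.541)/3 = 6.5137.

6.5137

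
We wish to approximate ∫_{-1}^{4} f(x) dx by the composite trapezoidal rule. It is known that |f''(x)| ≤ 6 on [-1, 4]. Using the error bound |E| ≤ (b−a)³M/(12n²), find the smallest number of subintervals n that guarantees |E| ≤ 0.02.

56

Need 750/(12n²) ≤ 0.02.
n² ≥ 750/(12·0.02) = 3125 ⇒ n ≥ 55.9017, so the smallest n is 56.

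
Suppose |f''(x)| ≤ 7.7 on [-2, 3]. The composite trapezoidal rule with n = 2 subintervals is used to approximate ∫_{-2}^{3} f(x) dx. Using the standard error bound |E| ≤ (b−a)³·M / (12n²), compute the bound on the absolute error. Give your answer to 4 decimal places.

20.0521

|E| ≤ (5)³·7.7 / (12·2²) = 962.5/48 = 20.0521.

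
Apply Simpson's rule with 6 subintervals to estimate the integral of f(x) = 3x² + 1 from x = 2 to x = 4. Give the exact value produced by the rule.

h = (4 − 2)/6 = 0.333333.
Nodes x₀,…,x₆ = 2, 2.333333, 2.666667, 3, 3.333333, 3.666667, 4.
f(x) = 3x² + 1: f₀=13, f₁=17.333333, f₂=22.333333, f₃=28, f₄=34.333333, f₅=41.333333, f₆=49.
(h/3)·[f₀ + 4f₁ + 2f₂ + 4f₃ + 2f₄ + 4f₅ + f₆] = 0.111111·(522) = 58.

58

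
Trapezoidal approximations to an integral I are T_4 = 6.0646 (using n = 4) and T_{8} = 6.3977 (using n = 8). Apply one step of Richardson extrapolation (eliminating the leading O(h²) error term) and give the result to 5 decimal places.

R = (4·T_{8} − T_4) / 3 = (4·6.3977 − 6.0646)/3 = (19.5262)/3 = 6.50873.

6.50873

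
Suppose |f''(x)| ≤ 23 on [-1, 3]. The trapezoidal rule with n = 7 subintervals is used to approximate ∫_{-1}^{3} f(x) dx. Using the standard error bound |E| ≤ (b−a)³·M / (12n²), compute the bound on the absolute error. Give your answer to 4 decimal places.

2.5034

|E| ≤ (4)³·23 / (12·7²) = 1472/588 = 2.5034.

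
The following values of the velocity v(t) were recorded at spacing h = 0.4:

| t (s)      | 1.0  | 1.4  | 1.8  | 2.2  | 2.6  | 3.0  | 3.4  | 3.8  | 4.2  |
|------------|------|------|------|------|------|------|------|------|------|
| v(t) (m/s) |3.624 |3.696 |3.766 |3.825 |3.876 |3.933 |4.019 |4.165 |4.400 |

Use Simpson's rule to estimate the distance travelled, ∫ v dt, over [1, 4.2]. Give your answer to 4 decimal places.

h = 0.4, n = 8.
(h/3)·[y₀ + 4y₁ + 2y₂ + 4y₃ + 2y₄ + 4y₅ + 2y₆ + 4y₇ + y₈] = 0.133333·(93.822) = 12.5096.

12.5096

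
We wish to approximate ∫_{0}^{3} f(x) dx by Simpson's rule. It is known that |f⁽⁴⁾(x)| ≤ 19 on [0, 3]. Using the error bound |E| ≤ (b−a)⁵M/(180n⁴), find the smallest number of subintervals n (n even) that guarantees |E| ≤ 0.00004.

Need 4617/(180n⁴) ≤ 0.00004.
n⁴ ≥ 4617/(180·0.00004) = 641250 ⇒ n ≥ 28.2981, so the smallest even n is 30. (n must be even for Simpson's rule.)

30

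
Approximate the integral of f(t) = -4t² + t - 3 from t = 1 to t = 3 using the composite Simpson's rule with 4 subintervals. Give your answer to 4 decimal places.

-36.6667

h = (3 − 1)/4 = 0.5.
Nodes t₀,…,t₄ = 1, 1.5, 2, 2.5, 3.
f(t) = -4t² + t - 3: f₀=-6, f₁=-10.5, f₂=-17, f₃=-25.5, f₄=-36.
(h/3)·[f₀ + 4f₁ + 2f₂ + 4f₃ + f₄] = 0.166667·(-220) = -36.6667.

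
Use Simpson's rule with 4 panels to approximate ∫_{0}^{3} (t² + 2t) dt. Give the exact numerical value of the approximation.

h = (3 − 0)/4 = 0.75.
Nodes t₀,…,t₄ = 0, 0.75, 1.5, 2.25, 3.
f(t) = t² + 2t: f₀=0, f₁=2.0625, f₂=5.25, f₃=9.5625, f₄=15.
(h/3)·[f₀ + 4f₁ + 2f₂ + 4f₃ + f₄] = 0.25·(72) = 18.

18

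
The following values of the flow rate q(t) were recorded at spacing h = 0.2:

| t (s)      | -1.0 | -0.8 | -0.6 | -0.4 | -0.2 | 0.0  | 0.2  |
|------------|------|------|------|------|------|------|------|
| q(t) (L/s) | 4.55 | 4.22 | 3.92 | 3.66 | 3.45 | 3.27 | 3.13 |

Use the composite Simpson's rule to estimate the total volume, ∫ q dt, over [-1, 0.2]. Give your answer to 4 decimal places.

4.4680

h = 0.2, n = 6.
(h/3)·[y₀ + 4y₁ + 2y₂ + 4y₃ + 2y₄ + 4y₅ + y₆] = 0.066667·(67.02) = 4.4680.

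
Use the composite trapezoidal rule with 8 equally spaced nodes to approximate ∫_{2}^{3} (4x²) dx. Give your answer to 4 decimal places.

h = (3 − 2)/7 = 0.142857.
Nodes x₀,…,x₇ = 2, 2.142857, 2.285714, 2.428571, 2.571429, 2.714286, 2.857143, 3.
f(x) = 4x²: f₀=16, f₁=18.367347, f₂=20.897959, f₃=23.591837, f₄=26.448980, f₅=29.469388, f₆=32.653061, f₇=36.
(h/2)·[f₀ + 2f₁ + 2f₂ + 2f₃ + 2f₄ + 2f₅ + 2f₆ + f₇] = 0.071429·(354.857143) = 25.3469.

25.3469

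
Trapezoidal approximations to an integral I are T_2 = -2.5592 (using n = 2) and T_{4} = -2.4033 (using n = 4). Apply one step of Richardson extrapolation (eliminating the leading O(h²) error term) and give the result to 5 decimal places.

-2.35133

R = (4·T_{4} − T_2) / 3 = (4·(-2.4033) − (-2.5592))/3 = (-7.0540)/3 = -2.35133.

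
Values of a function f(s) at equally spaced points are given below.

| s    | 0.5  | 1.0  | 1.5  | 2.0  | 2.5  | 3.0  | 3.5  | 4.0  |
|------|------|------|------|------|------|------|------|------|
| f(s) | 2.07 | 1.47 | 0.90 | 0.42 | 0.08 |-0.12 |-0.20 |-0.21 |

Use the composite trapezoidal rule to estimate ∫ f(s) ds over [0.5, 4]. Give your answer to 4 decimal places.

h = 0.5, n = 7.
(h/2)·[y₀ + 2y₁ + 2y₂ + 2y₃ + 2y₄ + 2y₅ + 2y₆ + y₇] = 0.25·(6.96) = 1.7400.

1.7400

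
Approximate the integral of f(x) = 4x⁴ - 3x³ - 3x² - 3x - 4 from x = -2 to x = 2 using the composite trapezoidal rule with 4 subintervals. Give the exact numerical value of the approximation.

h = (2 − (-2))/4 = 1.
Nodes x₀,…,x₄ = -2, -1, 0, 1, 2.
f(x) = 4x⁴ - 3x³ - 3x² - 3x - 4: f₀=78, f₁=3, f₂=-4, f₃=-9, f₄=18.
(h/2)·[f₀ + 2f₁ + 2f₂ + 2f₃ + f₄] = 0.5·(76) = 38.

38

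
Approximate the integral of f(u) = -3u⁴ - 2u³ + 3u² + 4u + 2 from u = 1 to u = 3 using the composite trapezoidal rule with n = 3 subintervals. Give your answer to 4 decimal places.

-152.0494

h = (3 − 1)/3 = 0.666667.
Nodes u₀,…,u₃ = 1, 1.666667, 2.333333, 3.
f(u) = -3u⁴ - 2u³ + 3u² + 4u + 2: f₀=4, f₁=-15.407407, f₂=-86.666667, f₃=-256.
(h/2)·[f₀ + 2f₁ + 2f₂ + f₃] = 0.333333·(-456.148148) = -152.0494.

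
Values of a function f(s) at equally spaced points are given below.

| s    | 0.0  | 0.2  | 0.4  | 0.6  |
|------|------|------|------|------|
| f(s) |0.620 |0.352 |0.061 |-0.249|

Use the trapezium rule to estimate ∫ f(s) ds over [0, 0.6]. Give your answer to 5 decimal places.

0.11970

h = 0.2, n = 3.
(h/2)·[y₀ + 2y₁ + 2y₂ + y₃] = 0.1·(1.197) = 0.11970.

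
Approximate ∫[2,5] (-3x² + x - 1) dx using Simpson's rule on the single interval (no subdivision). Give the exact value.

-109.5

S = (b−a)/6 · [f(2) + 4f(3.5) + f(5)] = 0.5·[(-11) + 4·(-34.25) + (-71)] = -109.5.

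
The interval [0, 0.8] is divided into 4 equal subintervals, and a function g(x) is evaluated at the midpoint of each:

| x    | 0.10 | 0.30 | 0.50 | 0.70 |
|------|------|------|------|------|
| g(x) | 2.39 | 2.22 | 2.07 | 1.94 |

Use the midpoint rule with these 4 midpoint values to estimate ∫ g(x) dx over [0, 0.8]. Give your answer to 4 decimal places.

h = 0.2, n = 4.
h·[y(m₁) + y(m₂) + y(m₃) + y(m₄)] = 0.2·(8.62) = 1.7240.

1.7240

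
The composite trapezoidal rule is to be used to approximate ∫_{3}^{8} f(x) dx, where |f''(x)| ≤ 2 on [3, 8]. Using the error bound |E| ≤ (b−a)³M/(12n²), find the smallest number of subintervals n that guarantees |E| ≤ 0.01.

46

Need 250/(12n²) ≤ 0.01.
n² ≥ 250/(12·0.01) = 2083.33 ⇒ n ≥ 45.6435, so the smallest n is 46.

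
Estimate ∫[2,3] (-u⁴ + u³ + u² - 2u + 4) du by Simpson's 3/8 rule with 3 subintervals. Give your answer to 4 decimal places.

h = (3 − 2)/3 = 0.333333.
Nodes u₀,…,u₃ = 2, 2.333333, 2.666667, 3.
f(u) = -u⁴ + u³ + u² - 2u + 4: f₀=-4, f₁=-12.160494, f₂=-25.827160, f₃=-47.
(3h/8)·[f₀ + 3f₁ + 3f₂ + f₃] = 0.125·(-164.962963) = -20.6204.

-20.6204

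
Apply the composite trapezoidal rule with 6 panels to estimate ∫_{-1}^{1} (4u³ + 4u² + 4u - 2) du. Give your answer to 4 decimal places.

-1.1852

h = (1 − (-1))/6 = 0.333333.
Nodes u₀,…,u₆ = -1, -0.666667, -0.333333, 0, 0.333333, 0.666667, 1.
f(u) = 4u³ + 4u² + 4u - 2: f₀=-6, f₁=-4.074074, f₂=-3.037037, f₃=-2, f₄=-0.074074, f₅=3.629630, f₆=10.
(h/2)·[f₀ + 2f₁ + 2f₂ + 2f₃ + 2f₄ + 2f₅ + f₆] = 0.166667·(-7.111111) = -1.1852.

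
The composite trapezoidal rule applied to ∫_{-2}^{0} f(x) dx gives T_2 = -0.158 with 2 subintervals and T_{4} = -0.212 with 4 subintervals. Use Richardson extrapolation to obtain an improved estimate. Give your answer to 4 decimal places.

-0.2300

R = (4·T_{4} − T_2) / 3 = (4·(-0.212) − (-0.158))/3 = (-0.690)/3 = -0.2300.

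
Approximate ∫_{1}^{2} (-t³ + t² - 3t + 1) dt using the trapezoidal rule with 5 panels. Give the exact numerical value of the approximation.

-4.94

h = (2 − 1)/5 = 0.2.
Nodes t₀,…,t₅ = 1, 1.2, 1.4, 1.6, 1.8, 2.
f(t) = -t³ + t² - 3t + 1: f₀=-2, f₁=-2.888, f₂=-3.984, f₃=-5.336, f₄=-6.992, f₅=-9.
(h/2)·[f₀ + 2f₁ + 2f₂ + 2f₃ + 2f₄ + f₅] = 0.1·(-49.4) = -4.94.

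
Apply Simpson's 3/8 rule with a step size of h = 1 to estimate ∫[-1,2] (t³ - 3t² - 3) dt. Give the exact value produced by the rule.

-14.25

h = (2 − (-1))/3 = 1.
Nodes t₀,…,t₃ = -1, 0, 1, 2.
f(t) = t³ - 3t² - 3: f₀=-7, f₁=-3, f₂=-5, f₃=-7.
(3h/8)·[f₀ + 3f₁ + 3f₂ + f₃] = 0.375·(-38) = -14.25.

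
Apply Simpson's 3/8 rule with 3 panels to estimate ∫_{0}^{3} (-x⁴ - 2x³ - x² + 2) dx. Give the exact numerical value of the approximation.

h = (3 − 0)/3 = 1.
Nodes x₀,…,x₃ = 0, 1, 2, 3.
f(x) = -x⁴ - 2x³ - x² + 2: f₀=2, f₁=-2, f₂=-34, f₃=-142.
(3h/8)·[f₀ + 3f₁ + 3f₂ + f₃] = 0.375·(-248) = -93.

-93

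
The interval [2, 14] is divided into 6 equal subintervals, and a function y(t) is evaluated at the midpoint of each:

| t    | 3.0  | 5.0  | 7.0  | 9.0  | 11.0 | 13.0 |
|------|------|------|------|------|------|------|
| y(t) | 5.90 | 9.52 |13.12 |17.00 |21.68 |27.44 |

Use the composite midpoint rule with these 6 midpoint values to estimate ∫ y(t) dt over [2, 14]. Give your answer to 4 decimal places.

h = 2, n = 6.
h·[y(m₁) + y(m₂) + y(m₃) + y(m₄) + y(m₅) + y(m₆)] = 2·(94.66) = 189.3200.

189.3200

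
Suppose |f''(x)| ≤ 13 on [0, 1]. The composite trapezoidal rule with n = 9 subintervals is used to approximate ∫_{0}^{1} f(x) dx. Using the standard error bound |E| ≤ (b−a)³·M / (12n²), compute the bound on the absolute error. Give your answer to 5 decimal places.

|E| ≤ (1)³·13 / (12·9²) = 13/972 = 0.01337.

0.01337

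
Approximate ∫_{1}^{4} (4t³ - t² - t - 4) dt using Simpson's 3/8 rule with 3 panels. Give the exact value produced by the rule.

214.5

h = (4 − 1)/3 = 1.
Nodes t₀,…,t₃ = 1, 2, 3, 4.
f(t) = 4t³ - t² - t - 4: f₀=-2, f₁=22, f₂=92, f₃=232.
(3h/8)·[f₀ + 3f₁ + 3f₂ + f₃] = 0.375·(572) = 214.5.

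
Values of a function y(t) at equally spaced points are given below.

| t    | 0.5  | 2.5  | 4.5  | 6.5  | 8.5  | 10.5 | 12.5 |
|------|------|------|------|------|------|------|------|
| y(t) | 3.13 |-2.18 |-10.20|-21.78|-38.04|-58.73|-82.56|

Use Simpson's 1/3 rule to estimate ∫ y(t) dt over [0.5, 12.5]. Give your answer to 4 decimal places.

-337.7800

h = 2, n = 6.
(h/3)·[y₀ + 4y₁ + 2y₂ + 4y₃ + 2y₄ + 4y₅ + y₆] = 0.666667·(-506.67) = -337.7800.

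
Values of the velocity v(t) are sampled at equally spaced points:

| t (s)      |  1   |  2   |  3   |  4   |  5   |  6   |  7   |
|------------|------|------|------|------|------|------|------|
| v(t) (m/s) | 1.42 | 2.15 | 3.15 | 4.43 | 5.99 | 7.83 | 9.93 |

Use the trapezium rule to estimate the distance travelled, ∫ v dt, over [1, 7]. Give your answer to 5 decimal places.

29.22500

h = 1, n = 6.
(h/2)·[y₀ + 2y₁ + 2y₂ + 2y₃ + 2y₄ + 2y₅ + y₆] = 0.5·(58.45) = 29.22500.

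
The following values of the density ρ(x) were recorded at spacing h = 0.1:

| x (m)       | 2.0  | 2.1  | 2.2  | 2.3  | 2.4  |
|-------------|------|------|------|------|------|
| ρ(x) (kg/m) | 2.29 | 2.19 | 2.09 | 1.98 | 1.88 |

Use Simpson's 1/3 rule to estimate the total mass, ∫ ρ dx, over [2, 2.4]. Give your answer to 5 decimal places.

h = 0.1, n = 4.
(h/3)·[y₀ + 4y₁ + 2y₂ + 4y₃ + y₄] = 0.033333·(25.03) = 0.83433.

0.83433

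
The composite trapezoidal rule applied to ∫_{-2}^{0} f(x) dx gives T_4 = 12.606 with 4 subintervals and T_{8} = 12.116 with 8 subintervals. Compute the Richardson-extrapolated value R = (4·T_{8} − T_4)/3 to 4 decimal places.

11.9527

R = (4·T_{8} − T_4) / 3 = (4·12.116 − 12.606)/3 = (35.858)/3 = 11.9527.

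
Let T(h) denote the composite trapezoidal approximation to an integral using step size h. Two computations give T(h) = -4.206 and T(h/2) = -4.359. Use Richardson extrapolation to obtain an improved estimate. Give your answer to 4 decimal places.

R = (4·T(h/2) − T(h)) / 3 = (4·(-4.359) − (-4.206))/3 = (-13.230)/3 = -4.4100.

-4.4100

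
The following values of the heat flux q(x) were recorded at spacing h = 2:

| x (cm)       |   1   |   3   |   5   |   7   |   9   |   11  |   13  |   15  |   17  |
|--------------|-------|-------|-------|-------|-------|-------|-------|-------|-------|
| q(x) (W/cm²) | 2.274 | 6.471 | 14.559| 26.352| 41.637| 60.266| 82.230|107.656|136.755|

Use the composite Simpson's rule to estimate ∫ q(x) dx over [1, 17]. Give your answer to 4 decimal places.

812.5740

h = 2, n = 8.
(h/3)·[y₀ + 4y₁ + 2y₂ + 4y₃ + 2y₄ + 4y₅ + 2y₆ + 4y₇ + y₈] = 0.666667·(1218.861) = 812.5740.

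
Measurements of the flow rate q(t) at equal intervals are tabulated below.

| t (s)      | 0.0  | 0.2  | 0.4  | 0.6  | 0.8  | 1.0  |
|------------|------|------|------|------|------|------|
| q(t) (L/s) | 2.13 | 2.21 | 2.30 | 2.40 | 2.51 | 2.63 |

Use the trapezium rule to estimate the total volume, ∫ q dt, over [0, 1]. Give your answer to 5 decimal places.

2.36000

h = 0.2, n = 5.
(h/2)·[y₀ + 2y₁ + 2y₂ + 2y₃ + 2y₄ + y₅] = 0.1·(23.60) = 2.36000.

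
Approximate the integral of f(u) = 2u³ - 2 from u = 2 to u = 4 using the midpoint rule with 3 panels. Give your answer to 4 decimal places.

h = (4 − 2)/3 = 0.666667.
Midpoints m₁,…,m₃ = 2.333333, 3, 3.666667.
f(m₁)=23.407407, f(m₂)=52, f(m₃)=96.592593.
h·[f(m₁) + f(m₂) + f(m₃)] = 0.666667·(172) = 114.6667.

114.6667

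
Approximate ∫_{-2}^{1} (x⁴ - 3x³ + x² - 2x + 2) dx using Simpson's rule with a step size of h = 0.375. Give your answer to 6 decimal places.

29.857910

h = (1 − (-2))/8 = 0.375.
Nodes x₀,…,x₈ = -2, -1.625, -1.25, -0.875, -0.5, -0.125, 0.25, 0.625, 1.
f(x) = x⁴ - 3x³ + x² - 2x + 2: f₀=50, f₁=27.736572265625, f₂=14.36328125, f₃=7.111572265625, f₄=3.6875, f₅=2.271728515625, f₆=1.51953125, f₇=0.560791015625, f₈=-1.
(h/3)·[f₀ + 4f₁ + 2f₂ + 4f₃ + 2f₄ + 4f₅ + 2f₆ + 4f₇ + f₈] = 0.125·(238.86328125) = 29.857910.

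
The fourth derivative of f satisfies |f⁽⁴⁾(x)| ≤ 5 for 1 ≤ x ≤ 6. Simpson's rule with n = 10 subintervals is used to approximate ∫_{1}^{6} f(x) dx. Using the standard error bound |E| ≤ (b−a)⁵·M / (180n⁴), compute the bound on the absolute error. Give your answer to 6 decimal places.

0.008681

|E| ≤ (5)⁵·5 / (180·10⁴) = 15625/1800000 = 0.008681.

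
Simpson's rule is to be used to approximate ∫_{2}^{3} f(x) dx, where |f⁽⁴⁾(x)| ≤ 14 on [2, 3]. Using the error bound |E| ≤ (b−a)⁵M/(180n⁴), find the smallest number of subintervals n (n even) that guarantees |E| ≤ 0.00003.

8

Need 14/(180n⁴) ≤ 0.00003.
n⁴ ≥ 14/(180·0.00003) = 2592.59 ⇒ n ≥ 7.1357, so the smallest even n is 8. (n must be even for Simpson's rule.)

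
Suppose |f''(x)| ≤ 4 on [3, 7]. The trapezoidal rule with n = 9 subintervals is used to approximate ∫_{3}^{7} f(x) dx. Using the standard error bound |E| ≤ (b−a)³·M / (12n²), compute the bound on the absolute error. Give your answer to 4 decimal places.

0.2634

|E| ≤ (4)³·4 / (12·9²) = 256/972 = 0.2634.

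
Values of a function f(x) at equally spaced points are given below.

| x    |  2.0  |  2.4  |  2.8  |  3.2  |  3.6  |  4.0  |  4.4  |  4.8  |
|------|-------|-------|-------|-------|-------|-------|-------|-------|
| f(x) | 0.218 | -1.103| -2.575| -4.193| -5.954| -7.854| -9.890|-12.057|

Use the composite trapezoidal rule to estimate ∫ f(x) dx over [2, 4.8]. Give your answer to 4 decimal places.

-14.9954

h = 0.4, n = 7.
(h/2)·[y₀ + 2y₁ + 2y₂ + 2y₃ + 2y₄ + 2y₅ + 2y₆ + y₇] = 0.2·(-74.977) = -14.9954.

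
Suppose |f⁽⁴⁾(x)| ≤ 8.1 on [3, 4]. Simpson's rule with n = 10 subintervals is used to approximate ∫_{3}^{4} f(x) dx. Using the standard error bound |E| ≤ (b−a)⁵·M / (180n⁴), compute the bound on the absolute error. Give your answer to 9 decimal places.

0.000004500

|E| ≤ (1)⁵·8.1 / (180·10⁴) = 8.1/1800000 = 0.000004500.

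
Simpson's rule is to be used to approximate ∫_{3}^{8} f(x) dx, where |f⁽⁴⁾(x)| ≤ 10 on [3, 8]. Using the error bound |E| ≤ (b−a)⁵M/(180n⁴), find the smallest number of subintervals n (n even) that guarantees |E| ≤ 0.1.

Need 31250/(180n⁴) ≤ 0.1.
n⁴ ≥ 31250/(180·0.1) = 1736.11 ⇒ n ≥ 6.4550, so the smallest even n is 8. (n must be even for Simpson's rule.)

8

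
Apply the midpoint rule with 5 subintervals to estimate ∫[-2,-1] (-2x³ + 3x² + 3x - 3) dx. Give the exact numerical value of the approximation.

h = (-1 − (-2))/5 = 0.2.
Midpoints m₁,…,m₅ = -1.9, -1.7, -1.5, -1.3, -1.1.
f(m₁)=15.848, f(m₂)=10.396, f(m₃)=6, f(m₄)=2.564, f(m₅)=-0.008.
h·[f(m₁) + f(m₂) + f(m₃) + f(m₄) + f(m₅)] = 0.2·(34.8) = 6.96.

6.96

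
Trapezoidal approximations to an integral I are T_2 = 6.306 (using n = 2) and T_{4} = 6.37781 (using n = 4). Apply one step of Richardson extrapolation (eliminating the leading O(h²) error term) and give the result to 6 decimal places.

6.401747

R = (4·T_{4} − T_2) / 3 = (4·6.37781 − 6.306)/3 = (19.20524)/3 = 6.401747.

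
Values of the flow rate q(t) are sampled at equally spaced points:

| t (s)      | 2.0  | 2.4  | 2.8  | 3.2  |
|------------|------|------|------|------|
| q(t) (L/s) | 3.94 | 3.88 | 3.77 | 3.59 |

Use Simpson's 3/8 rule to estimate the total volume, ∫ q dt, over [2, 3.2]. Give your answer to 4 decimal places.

4.5720

h = 0.4, n = 3.
(3h/8)·[y₀ + 3y₁ + 3y₂ + y₃] = 0.15·(30.48) = 4.5720.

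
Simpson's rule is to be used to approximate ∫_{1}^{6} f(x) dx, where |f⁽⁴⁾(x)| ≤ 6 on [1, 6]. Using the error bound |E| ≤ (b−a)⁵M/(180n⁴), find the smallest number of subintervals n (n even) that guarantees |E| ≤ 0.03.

Need 18750/(180n⁴) ≤ 0.03.
n⁴ ≥ 18750/(180·0.03) = 3472.22 ⇒ n ≥ 7.6763, so the smallest even n is 8. (n must be even for Simpson's rule.)

8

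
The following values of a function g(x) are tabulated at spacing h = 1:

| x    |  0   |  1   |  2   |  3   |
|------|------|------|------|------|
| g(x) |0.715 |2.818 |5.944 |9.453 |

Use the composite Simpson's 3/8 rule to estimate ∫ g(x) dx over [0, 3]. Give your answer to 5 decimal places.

13.67025

h = 1, n = 3.
(3h/8)·[y₀ + 3y₁ + 3y₂ + y₃] = 0.375·(36.454) = 13.67025.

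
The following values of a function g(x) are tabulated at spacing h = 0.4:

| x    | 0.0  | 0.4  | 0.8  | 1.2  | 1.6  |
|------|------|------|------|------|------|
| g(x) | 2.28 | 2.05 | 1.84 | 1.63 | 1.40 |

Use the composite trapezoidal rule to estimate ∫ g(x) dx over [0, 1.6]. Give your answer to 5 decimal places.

h = 0.4, n = 4.
(h/2)·[y₀ + 2y₁ + 2y₂ + 2y₃ + y₄] = 0.2·(14.72) = 2.94400.

2.94400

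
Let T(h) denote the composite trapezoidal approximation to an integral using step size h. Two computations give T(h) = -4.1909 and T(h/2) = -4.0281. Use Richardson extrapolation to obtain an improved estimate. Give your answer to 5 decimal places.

R = (4·T(h/2) − T(h)) / 3 = (4·(-4.0281) − (-4.1909))/3 = (-11.9215)/3 = -3.97383.

-3.97383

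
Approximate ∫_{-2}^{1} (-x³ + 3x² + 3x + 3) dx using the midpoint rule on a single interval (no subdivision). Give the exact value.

M = (b−a)·f(-0.5) = 3·(2.375) = 7.125.

7.125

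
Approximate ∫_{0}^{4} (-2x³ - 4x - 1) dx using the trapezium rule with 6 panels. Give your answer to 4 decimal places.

-167.5556

h = (4 − 0)/6 = 0.666667.
Nodes x₀,…,x₆ = 0, 0.666667, 1.333333, 2, 2.666667, 3.333333, 4.
f(x) = -2x³ - 4x - 1: f₀=-1, f₁=-4.259259, f₂=-11.074074, f₃=-25, f₄=-49.592593, f₅=-88.407407, f₆=-145.
(h/2)·[f₀ + 2f₁ + 2f₂ + 2f₃ + 2f₄ + 2f₅ + f₆] = 0.333333·(-502.666667) = -167.5556.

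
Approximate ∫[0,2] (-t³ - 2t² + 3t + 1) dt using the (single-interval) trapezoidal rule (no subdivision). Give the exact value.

-8

T = (b−a)/2 · [f(0) + f(2)] = 1·[1 + (-9)] = -8.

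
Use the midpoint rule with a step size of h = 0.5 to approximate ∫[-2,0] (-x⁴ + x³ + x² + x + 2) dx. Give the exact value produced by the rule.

-5.3203125

h = (0 − (-2))/4 = 0.5.
Midpoints m₁,…,m₄ = -1.75, -1.25, -0.75, -0.25.
f(m₁)=-11.42578125, f(m₂)=-2.08203125, f(m₃)=1.07421875, f(m₄)=1.79296875.
h·[f(m₁) + f(m₂) + f(m₃) + f(m₄)] = 0.5·(-10.640625) = -5.3203125.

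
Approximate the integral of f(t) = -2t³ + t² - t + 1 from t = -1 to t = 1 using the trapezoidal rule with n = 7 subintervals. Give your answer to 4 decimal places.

h = (1 − (-1))/7 = 0.285714.
Nodes t₀,…,t₇ = -1, -0.714286, -0.428571, -0.142857, 0.142857, 0.428571, 0.714286, 1.
f(t) = -2t³ + t² - t + 1: f₀=5, f₁=2.953353, f₂=1.769679, f₃=1.169096, f₄=0.871720, f₅=0.597668, f₆=0.067055, f₇=-1.
(h/2)·[f₀ + 2f₁ + 2f₂ + 2f₃ + 2f₄ + 2f₅ + 2f₆ + f₇] = 0.142857·(18.857143) = 2.6939.

2.6939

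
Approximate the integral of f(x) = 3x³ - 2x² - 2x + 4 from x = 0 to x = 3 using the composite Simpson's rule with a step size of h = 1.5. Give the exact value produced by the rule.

h = (3 − 0)/2 = 1.5.
Nodes x₀,…,x₂ = 0, 1.5, 3.
f(x) = 3x³ - 2x² - 2x + 4: f₀=4, f₁=6.625, f₂=61.
(h/3)·[f₀ + 4f₁ + f₂] = 0.5·(91.5) = 45.75.

45.75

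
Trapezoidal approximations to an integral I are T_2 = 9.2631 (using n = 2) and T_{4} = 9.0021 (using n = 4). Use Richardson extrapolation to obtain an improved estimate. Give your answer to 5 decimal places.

8.91510

R = (4·T_{4} − T_2) / 3 = (4·9.0021 − 9.2631)/3 = (26.7453)/3 = 8.91510.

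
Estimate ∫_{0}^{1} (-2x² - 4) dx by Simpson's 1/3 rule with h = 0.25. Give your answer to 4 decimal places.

h = (1 − 0)/4 = 0.25.
Nodes x₀,…,x₄ = 0, 0.25, 0.5, 0.75, 1.
f(x) = -2x² - 4: f₀=-4, f₁=-4.125, f₂=-4.5, f₃=-5.125, f₄=-6.
(h/3)·[f₀ + 4f₁ + 2f₂ + 4f₃ + f₄] = 0.083333·(-56) = -4.6667.

-4.6667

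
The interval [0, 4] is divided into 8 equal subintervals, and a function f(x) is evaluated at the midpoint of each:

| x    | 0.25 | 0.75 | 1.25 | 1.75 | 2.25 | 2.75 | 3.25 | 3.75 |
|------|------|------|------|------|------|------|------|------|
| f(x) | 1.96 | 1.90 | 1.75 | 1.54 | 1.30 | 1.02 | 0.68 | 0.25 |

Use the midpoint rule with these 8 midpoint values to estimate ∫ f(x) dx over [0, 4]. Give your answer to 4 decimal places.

h = 0.5, n = 8.
h·[y(m₁) + y(m₂) + y(m₃) + y(m₄) + y(m₅) + y(m₆) + y(m₇) + y(m₈)] = 0.5·(10.40) = 5.2000.

5.2000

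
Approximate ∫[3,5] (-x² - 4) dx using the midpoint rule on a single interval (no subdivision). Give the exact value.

-40

M = (b−a)·f(4) = 2·(-20) = -40.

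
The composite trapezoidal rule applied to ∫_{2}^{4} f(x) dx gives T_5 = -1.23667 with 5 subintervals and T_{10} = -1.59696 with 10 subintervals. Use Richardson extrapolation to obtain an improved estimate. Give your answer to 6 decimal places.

R = (4·T_{10} − T_5) / 3 = (4·(-1.59696) − (-1.23667))/3 = (-5.15117)/3 = -1.717057.

-1.717057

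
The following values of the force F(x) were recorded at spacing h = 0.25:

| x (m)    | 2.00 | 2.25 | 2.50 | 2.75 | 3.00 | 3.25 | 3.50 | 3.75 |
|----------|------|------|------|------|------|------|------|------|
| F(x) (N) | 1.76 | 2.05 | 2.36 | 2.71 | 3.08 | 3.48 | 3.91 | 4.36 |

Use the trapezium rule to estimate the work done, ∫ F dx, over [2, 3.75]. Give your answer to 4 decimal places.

h = 0.25, n = 7.
(h/2)·[y₀ + 2y₁ + 2y₂ + 2y₃ + 2y₄ + 2y₅ + 2y₆ + y₇] = 0.125·(41.30) = 5.1625.

5.1625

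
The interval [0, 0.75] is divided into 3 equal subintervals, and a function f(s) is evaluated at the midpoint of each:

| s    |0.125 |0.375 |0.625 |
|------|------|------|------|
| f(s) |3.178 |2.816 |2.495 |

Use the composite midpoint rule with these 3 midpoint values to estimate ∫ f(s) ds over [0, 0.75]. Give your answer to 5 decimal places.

2.12225

h = 0.25, n = 3.
h·[y(m₁) + y(m₂) + y(m₃)] = 0.25·(8.489) = 2.12225.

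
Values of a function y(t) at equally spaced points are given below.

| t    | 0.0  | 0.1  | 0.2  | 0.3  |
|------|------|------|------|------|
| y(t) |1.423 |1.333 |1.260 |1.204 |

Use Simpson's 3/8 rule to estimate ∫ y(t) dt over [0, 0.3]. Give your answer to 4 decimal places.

h = 0.1, n = 3.
(3h/8)·[y₀ + 3y₁ + 3y₂ + y₃] = 0.0375·(10.406) = 0.3902.

0.3902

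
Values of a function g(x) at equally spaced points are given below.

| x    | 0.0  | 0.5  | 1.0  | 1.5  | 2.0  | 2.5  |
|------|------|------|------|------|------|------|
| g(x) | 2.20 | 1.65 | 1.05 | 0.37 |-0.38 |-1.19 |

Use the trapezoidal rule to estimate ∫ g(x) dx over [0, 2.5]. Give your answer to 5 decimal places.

h = 0.5, n = 5.
(h/2)·[y₀ + 2y₁ + 2y₂ + 2y₃ + 2y₄ + y₅] = 0.25·(6.39) = 1.59750.

1.59750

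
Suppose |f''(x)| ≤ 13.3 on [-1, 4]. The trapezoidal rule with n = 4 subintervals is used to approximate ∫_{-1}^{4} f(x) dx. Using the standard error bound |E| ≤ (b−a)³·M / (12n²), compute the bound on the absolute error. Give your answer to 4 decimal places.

8.6589

|E| ≤ (5)³·13.3 / (12·4²) = 1662.5/192 = 8.6589.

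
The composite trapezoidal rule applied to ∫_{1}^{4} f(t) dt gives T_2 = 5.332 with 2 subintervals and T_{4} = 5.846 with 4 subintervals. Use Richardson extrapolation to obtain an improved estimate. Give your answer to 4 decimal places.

6.0173

R = (4·T_{4} − T_2) / 3 = (4·5.846 − 5.332)/3 = (18.052)/3 = 6.0173.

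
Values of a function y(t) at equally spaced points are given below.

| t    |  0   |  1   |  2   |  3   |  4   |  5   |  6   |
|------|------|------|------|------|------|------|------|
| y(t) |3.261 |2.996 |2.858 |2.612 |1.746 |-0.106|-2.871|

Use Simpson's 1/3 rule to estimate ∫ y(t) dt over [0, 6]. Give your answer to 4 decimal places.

10.5353

h = 1, n = 6.
(h/3)·[y₀ + 4y₁ + 2y₂ + 4y₃ + 2y₄ + 4y₅ + y₆] = 0.333333·(31.606) = 10.5353.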